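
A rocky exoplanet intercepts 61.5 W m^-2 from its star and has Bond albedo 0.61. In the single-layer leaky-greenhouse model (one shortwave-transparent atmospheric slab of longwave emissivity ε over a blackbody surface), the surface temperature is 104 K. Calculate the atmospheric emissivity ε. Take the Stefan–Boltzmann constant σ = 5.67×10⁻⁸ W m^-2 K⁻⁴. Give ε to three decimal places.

Effective temperature: T_e = [S(1−α)/(4σ)]^(1/4) = 101.4 K.
Inverting T_s⁴ = 2T_e⁴/(2−ε): (T_e/T_s)⁴ = 0.9040, so ε = 2(1 − 0.9040) = 0.1920.

0.192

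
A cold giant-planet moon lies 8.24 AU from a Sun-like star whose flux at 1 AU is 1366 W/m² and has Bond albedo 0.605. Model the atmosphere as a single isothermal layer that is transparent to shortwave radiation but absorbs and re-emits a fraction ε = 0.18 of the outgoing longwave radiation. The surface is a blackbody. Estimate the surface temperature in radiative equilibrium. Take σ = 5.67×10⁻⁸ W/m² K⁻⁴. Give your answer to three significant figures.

Irradiance scales as 1/d², so S = 1366 W/m² × (1/8.24)² = 20.12 W/m².
The planet radiates to space at T_e = [S(1−α)/(4σ)]^(1/4) = 76.94 K.
Surface balance with a leaky layer gives σT_s⁴ = σT_e⁴·2/(2−ε), so T_s = T_e·[2/(2−0.18)]^(1/4) = 78.77 K.

78.8 kelvin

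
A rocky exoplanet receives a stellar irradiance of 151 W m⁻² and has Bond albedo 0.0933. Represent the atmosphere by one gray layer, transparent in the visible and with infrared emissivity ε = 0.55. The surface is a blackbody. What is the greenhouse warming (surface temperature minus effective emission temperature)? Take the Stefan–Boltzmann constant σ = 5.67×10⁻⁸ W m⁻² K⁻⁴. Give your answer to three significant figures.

At the top of the atmosphere, σT_e⁴ = S(1−α)/4 = 34.23 W m⁻², giving T_e = 156.7 K.
The surface balance (absorbed SW + ε·downward IR = σT_s⁴) with T_a⁴ = T_s⁴/2 reduces to T_s = T_e·[2/(2−ε)]^¼ = 169.9 K.
T_s − T_e = 169.9 − 156.7 = 13.12 K.

13.1 kelvin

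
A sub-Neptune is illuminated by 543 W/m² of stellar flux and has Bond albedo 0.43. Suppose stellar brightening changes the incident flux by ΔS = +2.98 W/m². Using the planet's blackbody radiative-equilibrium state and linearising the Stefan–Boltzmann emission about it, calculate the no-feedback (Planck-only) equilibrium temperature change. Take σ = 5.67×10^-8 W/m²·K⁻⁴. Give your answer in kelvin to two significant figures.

Unperturbed T_e = [543.0·(1−0.43)/(4σ)]^¼ = 192.2 K.
TOA radiative forcing: ΔF = (1−α)ΔS/4 = 0.57·(+2.98)/4 = 0.4247 W/m².
The Planck feedback parameter is 4σT_e³ = 1.610 W/m²/K.
So ΔT₀ = 0.4247/1.610 = 0.264 K.

0.26 kelvin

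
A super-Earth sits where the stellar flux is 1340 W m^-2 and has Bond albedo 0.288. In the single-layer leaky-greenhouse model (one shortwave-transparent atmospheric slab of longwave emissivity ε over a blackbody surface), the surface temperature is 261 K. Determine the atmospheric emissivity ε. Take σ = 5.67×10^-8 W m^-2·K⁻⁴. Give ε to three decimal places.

First, T_e = [1340·(1−0.288)/(4σ)]^(1/4) = 254.7 K.
Since (2−ε)/2 = (T_e/T_s)⁴ = 0.9065, ε = 0.1870.

0.187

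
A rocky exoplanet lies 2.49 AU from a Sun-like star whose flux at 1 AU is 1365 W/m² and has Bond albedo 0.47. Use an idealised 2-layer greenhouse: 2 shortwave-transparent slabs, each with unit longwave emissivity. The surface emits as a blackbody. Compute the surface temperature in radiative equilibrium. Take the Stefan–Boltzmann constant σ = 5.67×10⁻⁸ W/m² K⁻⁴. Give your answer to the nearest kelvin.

198 K

By the inverse-square law, S = 1365/2.49² = 220.2 W/m².
The effective emission temperature is T_e = [S(1−α)/(4σ)]^¼ = 150.6 K.
With N = 2 opaque layers, T_s = (N+1)^(1/4)·T_e = 3^(1/4)·150.6 = 198.2 K.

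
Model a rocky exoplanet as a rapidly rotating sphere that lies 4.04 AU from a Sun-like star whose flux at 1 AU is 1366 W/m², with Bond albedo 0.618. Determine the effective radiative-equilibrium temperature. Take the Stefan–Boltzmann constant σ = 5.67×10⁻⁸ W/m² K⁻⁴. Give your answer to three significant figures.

Flux at the orbit: S = 1366/(4.04)² = 83.69 W/m².
Absorbed flux (global mean): S(1−α)/4 = 83.69·0.382/4 = 7.993 W/m².
In equilibrium σT⁴ equals this, so T = 109.0 K.

109 K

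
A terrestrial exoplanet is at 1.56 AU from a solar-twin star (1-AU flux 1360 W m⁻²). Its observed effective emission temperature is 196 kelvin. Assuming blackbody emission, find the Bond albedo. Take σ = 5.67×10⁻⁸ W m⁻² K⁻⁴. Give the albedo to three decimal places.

0.401

By the inverse-square law, S = 1360/1.56² = 558.8 W m⁻².
From σT⁴ = S(1−α)/4 we invert for α: 1−α = 4σT⁴/S.
4σT⁴ = 4·5.67×10⁻⁸·(196)⁴ = 334.7 W m⁻².
1−α = 334.7/558.8 = 0.5989, so α = 0.4011.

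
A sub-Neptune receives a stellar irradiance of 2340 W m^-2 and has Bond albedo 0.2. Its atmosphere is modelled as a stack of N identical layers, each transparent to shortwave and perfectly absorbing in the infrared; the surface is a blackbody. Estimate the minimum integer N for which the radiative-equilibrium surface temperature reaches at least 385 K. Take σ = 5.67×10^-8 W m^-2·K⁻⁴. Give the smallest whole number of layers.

OLR = S(1−α)/4 = 468.0 W m^-2; the top layer radiates at T_e = 301.4 K.
Need (N+1)T_e⁴ ≥ T_s⁴, i.e. N+1 ≥ (385/301.4)⁴ = 2.662.
So N ≥ 1.662; the smallest integer is N = 2.

2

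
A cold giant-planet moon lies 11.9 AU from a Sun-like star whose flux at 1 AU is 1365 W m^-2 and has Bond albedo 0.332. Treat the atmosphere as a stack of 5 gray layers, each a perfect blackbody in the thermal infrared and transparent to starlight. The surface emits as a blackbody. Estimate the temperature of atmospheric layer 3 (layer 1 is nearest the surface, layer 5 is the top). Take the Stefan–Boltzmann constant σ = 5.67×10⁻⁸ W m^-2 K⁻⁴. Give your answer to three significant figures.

By the inverse-square law, S = 1365/11.9² = 9.639 W m^-2.
The effective emission temperature is T_e = [S(1−α)/(4σ)]^¼ = 72.99 K.
Each opaque layer satisfies 2T_j⁴ = T_{j−1}⁴ + T_{j+1}⁴, giving T_k⁴ = (N+1−k)T_e⁴.
T_3 = (3)^(1/4)·72.99 = 96.07 K.

96.1 K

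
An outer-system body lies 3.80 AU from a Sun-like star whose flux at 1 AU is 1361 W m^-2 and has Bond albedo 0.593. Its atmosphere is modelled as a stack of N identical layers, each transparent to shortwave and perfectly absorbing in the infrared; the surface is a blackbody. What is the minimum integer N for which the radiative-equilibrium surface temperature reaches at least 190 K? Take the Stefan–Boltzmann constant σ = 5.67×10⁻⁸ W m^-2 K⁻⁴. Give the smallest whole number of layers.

7

By the inverse-square law, S = 1361/3.80² = 94.25 W m^-2.
Top-of-atmosphere balance: σT_e⁴ = S(1−α)/4 = 9.590 W m^-2 → T_e = 114.0 K.
Need (N+1)T_e⁴ ≥ T_s⁴, i.e. N+1 ≥ (190/114.0)⁴ = 7.705.
So N ≥ 6.705; the smallest integer is N = 7.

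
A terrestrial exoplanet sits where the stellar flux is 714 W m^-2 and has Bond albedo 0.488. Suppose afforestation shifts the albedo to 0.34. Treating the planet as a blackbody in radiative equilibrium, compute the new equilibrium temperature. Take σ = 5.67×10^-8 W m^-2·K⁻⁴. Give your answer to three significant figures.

With the new albedo, S(1−α₂)/4 = 117.8 W m^-2, so T₂ = 213.5 K.

214 kelvin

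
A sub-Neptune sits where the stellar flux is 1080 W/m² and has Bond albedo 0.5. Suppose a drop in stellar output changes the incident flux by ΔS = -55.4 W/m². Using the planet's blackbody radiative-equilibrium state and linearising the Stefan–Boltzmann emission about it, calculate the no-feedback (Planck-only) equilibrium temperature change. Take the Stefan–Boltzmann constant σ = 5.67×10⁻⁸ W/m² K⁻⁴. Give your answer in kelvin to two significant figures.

-2.8 K

Unperturbed T_e = [1080·(1−0.5)/(4σ)]^¼ = 220.9 K.
TOA radiative forcing: ΔF = (1−α)ΔS/4 = 0.5·(-55.4)/4 = -6.925 W/m².
Linearising σT⁴ gives d(σT⁴)/dT = 4σT_e³ = 2.445 W/m² per K.
ΔT₀ = ΔF/λ_P = -6.925/2.445 = -2.83 K.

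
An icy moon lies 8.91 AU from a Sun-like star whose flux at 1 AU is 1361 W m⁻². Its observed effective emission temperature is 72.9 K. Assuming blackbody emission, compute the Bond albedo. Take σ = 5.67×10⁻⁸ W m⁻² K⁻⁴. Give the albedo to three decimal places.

By the inverse-square law, S = 1361/8.91² = 17.14 W m⁻².
Rearranging the radiative balance, α = 1 − 4σT⁴/S.
σT⁴ = 1.601 W m⁻², so 4σT⁴ = 6.406 W m⁻².
1−α = 6.406/17.14 = 0.3736, so α = 0.6264.

0.626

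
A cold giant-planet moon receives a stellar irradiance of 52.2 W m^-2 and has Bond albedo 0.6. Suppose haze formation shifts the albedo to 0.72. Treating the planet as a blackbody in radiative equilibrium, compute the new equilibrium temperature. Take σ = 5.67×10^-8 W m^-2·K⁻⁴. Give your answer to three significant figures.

89.6 K

New equilibrium: T₂ = [(1−0.72)·52.20/(4σ)]^(1/4) = 89.60 K.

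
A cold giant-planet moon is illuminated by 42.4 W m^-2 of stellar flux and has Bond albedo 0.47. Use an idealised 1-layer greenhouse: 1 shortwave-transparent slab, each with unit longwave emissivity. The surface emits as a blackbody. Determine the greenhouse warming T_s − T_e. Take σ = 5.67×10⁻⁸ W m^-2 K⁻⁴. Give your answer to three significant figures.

18.9 kelvin

The effective emission temperature is T_e = [S(1−α)/(4σ)]^¼ = 99.77 K.
T_s = (N+1)^(1/4)·T_e = 118.6 K.
Warming: T_s − T_e = 18.88 K.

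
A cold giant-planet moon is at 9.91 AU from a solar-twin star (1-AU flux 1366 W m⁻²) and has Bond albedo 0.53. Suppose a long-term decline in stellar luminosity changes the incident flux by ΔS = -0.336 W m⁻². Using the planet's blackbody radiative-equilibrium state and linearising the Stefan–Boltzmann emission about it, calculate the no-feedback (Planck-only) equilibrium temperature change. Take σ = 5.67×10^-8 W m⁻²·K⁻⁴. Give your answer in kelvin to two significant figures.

Flux at the orbit: S = 1366/(9.91)² = 13.91 W m⁻².
Reference equilibrium: T_e = [S(1−α)/(4σ)]^(1/4) = 73.27 K.
ΔF = Δ[S(1−α)]/4 = (1−0.53)·-0.336/4 = -0.03948 W m⁻².
The Planck feedback parameter is 4σT_e³ = 0.08922 W m⁻²/K.
ΔT₀ = ΔF/λ_P = -0.03948/0.08922 = -0.443 K.

-0.44 kelvin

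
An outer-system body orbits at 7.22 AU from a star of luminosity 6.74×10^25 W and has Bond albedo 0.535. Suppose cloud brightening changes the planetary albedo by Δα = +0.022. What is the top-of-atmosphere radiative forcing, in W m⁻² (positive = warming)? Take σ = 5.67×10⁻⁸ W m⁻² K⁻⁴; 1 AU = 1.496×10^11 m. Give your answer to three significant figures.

Orbital distance: d = 7.22 AU = 1.080×10^12 m.
S = L/(4πd²) = 4.597 W m⁻².
ΔF = −(S/4)Δα = −(4.597/4)×(+0.022) = -0.02529 W m⁻².

-0.0253 W m⁻²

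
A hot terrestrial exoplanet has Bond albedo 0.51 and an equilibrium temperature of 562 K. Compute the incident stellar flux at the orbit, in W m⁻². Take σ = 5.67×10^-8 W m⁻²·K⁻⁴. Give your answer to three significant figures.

46200 W m⁻²

From S(1−α)/4 = σT⁴: S = 4σT⁴/(1−α).
σT⁴ = 5.67×10⁻⁸·(562)⁴ = 5656 W m⁻².
S = 4·5656/0.49 = 46170 W m⁻².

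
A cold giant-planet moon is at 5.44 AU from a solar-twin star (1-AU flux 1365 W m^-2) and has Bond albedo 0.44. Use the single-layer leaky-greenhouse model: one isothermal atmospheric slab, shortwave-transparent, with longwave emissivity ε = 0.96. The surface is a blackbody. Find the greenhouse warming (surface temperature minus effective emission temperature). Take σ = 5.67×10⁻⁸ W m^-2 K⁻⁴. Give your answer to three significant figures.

Irradiance scales as 1/d², so S = 1365 W m^-2 × (1/5.44)² = 46.12 W m^-2.
Effective emission temperature (TOA balance): σT_e⁴ = S(1−α)/4 = 6.457 W m^-2 → T_e = 103.3 K.
The surface balance (absorbed SW + ε·downward IR = σT_s⁴) with T_a⁴ = T_s⁴/2 reduces to T_s = T_e·[2/(2−ε)]^¼ = 121.7 K.
Greenhouse warming: T_s − T_e = 18.35 K.

18.3 K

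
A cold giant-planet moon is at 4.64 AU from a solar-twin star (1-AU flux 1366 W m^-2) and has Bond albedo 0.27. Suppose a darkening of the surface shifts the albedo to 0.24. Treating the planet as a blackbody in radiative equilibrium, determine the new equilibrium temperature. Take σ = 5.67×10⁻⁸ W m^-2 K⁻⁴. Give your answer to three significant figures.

121 kelvin

Irradiance scales as 1/d², so S = 1366 W m^-2 × (1/4.64)² = 63.45 W m^-2.
T₂ = [S(1−α₂)/(4σ)]^(1/4) = [63.45·0.76/(4σ)]^(1/4) = 120.8 K.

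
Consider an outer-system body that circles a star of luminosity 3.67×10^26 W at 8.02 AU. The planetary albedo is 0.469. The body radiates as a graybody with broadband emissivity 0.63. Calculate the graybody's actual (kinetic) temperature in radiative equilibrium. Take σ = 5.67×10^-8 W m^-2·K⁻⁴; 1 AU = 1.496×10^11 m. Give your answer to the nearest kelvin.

93 K

Orbital distance: d = 8.02 AU = 1.200×10^12 m.
Flux at the orbit: S = L/(4πd²) = 3.67×10^26/(4π·(1.20×10^12)²) = 20.29 W m^-2.
Averaging over the sphere, the absorbed flux is S(1−α)/4 = 2.693 W m^-2.
Radiative balance εσT⁴ = 2.693 gives T = [2.693/(0.63·σ)]^(1/4) = 93.18 K.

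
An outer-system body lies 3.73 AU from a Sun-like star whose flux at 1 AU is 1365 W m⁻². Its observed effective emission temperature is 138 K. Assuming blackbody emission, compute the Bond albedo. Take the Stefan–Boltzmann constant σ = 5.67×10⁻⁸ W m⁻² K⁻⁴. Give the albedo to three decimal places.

0.162

By the inverse-square law, S = 1365/3.73² = 98.11 W m⁻².
From σT⁴ = S(1−α)/4 we invert for α: 1−α = 4σT⁴/S.
σT⁴ = 20.56 W m⁻², so 4σT⁴ = 82.25 W m⁻².
1−α = 82.25/98.11 = 0.8384, so α = 0.1616.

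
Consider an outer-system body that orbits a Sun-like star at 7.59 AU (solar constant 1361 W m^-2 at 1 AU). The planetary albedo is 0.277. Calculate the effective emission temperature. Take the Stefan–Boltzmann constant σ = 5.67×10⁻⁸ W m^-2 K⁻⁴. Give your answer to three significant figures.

Irradiance scales as 1/d², so S = 1361 W m^-2 × (1/7.59)² = 23.63 W m^-2.
The planet absorbs (1−α)S over its disc πR² and re-emits over 4πR², so the mean absorbed flux is (1−0.277)·23.63/4 = 4.270 W m^-2.
Balancing against σT⁴: T = (4.270/5.67×10⁻⁸)^(1/4) = 93.16 K.

93.2 kelvin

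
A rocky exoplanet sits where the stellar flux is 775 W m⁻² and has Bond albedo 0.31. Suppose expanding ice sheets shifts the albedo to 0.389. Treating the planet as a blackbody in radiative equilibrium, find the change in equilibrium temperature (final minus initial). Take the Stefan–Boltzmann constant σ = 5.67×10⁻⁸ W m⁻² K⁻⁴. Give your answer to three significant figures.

Initial: T₁ = [S(1−0.31)/(4σ)]^(1/4) = 220.4 K.
Final:   T₂ = [S(1−0.389)/(4σ)]^(1/4) = 213.8 K.
Change: 213.8 − 220.4 = -6.598 K.

-6.60 K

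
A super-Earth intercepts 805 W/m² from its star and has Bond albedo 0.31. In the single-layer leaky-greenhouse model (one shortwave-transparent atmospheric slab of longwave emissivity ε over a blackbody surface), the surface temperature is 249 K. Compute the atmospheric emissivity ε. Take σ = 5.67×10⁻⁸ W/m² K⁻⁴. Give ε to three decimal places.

0.726

First, T_e = [805.0·(1−0.31)/(4σ)]^(1/4) = 222.5 K.
T_s⁴ = T_e⁴·2/(2−ε) → ε = 2 − 2(T_e/T_s)⁴ = 2 − 2·(222.5/249)⁴ = 0.7258.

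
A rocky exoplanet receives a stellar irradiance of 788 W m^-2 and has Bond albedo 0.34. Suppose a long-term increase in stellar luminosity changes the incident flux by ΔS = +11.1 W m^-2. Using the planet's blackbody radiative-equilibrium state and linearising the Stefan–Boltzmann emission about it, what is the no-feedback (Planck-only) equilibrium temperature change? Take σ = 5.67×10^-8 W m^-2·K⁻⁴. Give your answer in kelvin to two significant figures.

Reference equilibrium: T_e = [S(1−α)/(4σ)]^(1/4) = 218.8 K.
ΔF = Δ[S(1−α)]/4 = (1−0.34)·+11.1/4 = 1.831 W m^-2.
The Planck feedback parameter is 4σT_e³ = 2.377 W m^-2/K.
So ΔT₀ = 1.831/2.377 = 0.771 K.

0.77 kelvin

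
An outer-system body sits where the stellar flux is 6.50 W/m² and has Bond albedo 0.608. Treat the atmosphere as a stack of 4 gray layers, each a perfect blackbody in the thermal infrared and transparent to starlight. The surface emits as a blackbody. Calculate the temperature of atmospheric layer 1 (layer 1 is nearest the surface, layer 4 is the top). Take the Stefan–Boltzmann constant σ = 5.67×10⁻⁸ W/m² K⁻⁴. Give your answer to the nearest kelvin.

The effective emission temperature is T_e = [S(1−α)/(4σ)]^¼ = 57.89 K.
The net upward flux σT_e⁴ is constant between every pair of levels, so T_k⁴ = (N+1−k)T_e⁴.
With k = 1: T_1 = (4+1−1)^¼·57.89 K = 81.88 K.

82 kelvin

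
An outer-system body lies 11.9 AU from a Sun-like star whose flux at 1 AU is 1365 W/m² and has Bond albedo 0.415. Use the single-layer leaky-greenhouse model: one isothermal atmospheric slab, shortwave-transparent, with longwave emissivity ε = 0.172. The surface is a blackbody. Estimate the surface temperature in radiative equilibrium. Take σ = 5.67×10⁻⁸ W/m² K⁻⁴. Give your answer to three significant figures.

72.2 K

By the inverse-square law, S = 1365/11.9² = 9.639 W/m².
The planet radiates to space at T_e = [S(1−α)/(4σ)]^(1/4) = 70.61 K.
Surface balance with a leaky layer gives σT_s⁴ = σT_e⁴·2/(2−ε), so T_s = T_e·[2/(2−0.172)]^(1/4) = 72.22 K.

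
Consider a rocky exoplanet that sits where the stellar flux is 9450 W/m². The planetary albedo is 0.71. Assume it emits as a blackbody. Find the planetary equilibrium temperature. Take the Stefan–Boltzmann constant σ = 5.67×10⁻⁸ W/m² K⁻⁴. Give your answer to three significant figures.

The planet absorbs (1−α)S over its disc πR² and re-emits over 4πR², so the mean absorbed flux is (1−0.71)·9450/4 = 685.1 W/m².
Set σT⁴ = 685.1 → T = (685.1/σ)^(1/4) = 331.5 K.

332 K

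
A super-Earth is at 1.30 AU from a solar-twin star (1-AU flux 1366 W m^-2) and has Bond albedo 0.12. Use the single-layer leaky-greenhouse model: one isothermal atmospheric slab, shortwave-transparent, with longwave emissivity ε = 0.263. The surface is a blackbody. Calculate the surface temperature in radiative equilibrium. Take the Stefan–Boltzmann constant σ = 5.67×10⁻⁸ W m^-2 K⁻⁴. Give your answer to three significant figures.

Irradiance scales as 1/d², so S = 1366 W m^-2 × (1/1.30)² = 808.3 W m^-2.
The planet radiates to space at T_e = [S(1−α)/(4σ)]^(1/4) = 236.6 K.
The surface balance (absorbed SW + ε·downward IR = σT_s⁴) with T_a⁴ = T_s⁴/2 reduces to T_s = T_e·[2/(2−ε)]^¼ = 245.1 K.

245 kelvin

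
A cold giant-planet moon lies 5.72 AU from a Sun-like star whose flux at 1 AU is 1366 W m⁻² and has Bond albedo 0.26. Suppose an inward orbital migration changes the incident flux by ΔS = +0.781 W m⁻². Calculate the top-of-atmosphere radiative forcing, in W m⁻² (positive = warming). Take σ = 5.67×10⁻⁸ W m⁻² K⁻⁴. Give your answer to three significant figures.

0.144 W m⁻²

Flux at the orbit: S = 1366/(5.72)² = 41.75 W m⁻².
ΔF = Δ[S(1−α)]/4 = (1−0.26)·+0.781/4 = 0.1445 W m⁻².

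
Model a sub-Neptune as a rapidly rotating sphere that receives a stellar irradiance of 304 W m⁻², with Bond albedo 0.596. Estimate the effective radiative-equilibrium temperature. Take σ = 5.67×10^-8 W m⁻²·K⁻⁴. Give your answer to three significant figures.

The planet absorbs (1−α)S over its disc πR² and re-emits over 4πR², so the mean absorbed flux is (1−0.596)·304.0/4 = 30.70 W m⁻².
Set σT⁴ = 30.70 → T = (30.70/σ)^(1/4) = 152.5 K.

153 kelvin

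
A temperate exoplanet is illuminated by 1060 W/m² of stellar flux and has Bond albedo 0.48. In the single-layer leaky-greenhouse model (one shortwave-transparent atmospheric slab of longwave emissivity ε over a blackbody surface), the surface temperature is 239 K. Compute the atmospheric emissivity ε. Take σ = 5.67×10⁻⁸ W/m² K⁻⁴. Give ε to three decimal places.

0.510

First, T_e = [1060·(1−0.48)/(4σ)]^(1/4) = 222.0 K.
T_s⁴ = T_e⁴·2/(2−ε) → ε = 2 − 2(T_e/T_s)⁴ = 2 − 2·(222.0/239)⁴ = 0.5103.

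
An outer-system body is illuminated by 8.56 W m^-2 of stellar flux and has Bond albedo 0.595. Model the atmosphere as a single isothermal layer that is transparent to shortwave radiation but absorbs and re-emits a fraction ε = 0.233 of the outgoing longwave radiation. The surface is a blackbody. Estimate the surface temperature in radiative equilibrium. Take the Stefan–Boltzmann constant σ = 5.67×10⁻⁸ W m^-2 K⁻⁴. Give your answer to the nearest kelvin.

64 K

Effective emission temperature (TOA balance): σT_e⁴ = S(1−α)/4 = 0.8667 W m^-2 → T_e = 62.53 K.
The surface balance (absorbed SW + ε·downward IR = σT_s⁴) with T_a⁴ = T_s⁴/2 reduces to T_s = T_e·[2/(2−ε)]^¼ = 64.49 K.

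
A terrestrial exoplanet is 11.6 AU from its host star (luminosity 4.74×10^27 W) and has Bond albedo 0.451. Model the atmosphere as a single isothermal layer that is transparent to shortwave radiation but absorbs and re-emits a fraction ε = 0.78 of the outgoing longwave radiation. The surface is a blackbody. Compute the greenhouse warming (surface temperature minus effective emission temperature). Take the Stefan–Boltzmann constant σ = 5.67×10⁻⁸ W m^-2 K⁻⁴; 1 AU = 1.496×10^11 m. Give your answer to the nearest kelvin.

17 K

Orbital distance: d = 11.6 AU = 1.735×10^12 m.
S = L/(4πd²) = 125.3 W m^-2.
Effective emission temperature (TOA balance): σT_e⁴ = S(1−α)/4 = 17.19 W m^-2 → T_e = 132.0 K.
The surface balance (absorbed SW + ε·downward IR = σT_s⁴) with T_a⁴ = T_s⁴/2 reduces to T_s = T_e·[2/(2−ε)]^¼ = 149.3 K.
T_s − T_e = 149.3 − 132.0 = 17.36 K.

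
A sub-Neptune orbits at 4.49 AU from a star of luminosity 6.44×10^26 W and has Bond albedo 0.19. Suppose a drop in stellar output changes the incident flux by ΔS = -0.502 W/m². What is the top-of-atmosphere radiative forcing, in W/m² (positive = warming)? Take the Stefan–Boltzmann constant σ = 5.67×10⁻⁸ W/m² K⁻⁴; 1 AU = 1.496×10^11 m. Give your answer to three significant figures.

d = 4.49 × 1.496×10^11 m = 6.717×10^11 m.
Flux at the orbit: S = L/(4πd²) = 6.44×10^26/(4π·(6.72×10^11)²) = 113.6 W/m².
TOA radiative forcing: ΔF = (1−α)ΔS/4 = 0.81·(-0.502)/4 = -0.1017 W/m².

-0.102 W/m²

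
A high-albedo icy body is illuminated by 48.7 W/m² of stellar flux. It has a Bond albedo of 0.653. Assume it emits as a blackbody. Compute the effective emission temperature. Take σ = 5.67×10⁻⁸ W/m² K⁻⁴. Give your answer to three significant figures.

92.9 kelvin

Absorbed flux (global mean): S(1−α)/4 = 48.70·0.347/4 = 4.225 W/m².
Balancing against σT⁴: T = (4.225/5.67×10⁻⁸)^(1/4) = 92.91 K.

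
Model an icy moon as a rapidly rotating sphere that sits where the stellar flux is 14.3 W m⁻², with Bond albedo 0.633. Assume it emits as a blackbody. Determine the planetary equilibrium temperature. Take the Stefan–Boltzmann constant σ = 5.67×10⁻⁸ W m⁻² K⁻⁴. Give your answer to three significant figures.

Averaging over the sphere, the absorbed flux is S(1−α)/4 = 1.312 W m⁻².
In equilibrium σT⁴ equals this, so T = 69.36 K.

69.4 kelvin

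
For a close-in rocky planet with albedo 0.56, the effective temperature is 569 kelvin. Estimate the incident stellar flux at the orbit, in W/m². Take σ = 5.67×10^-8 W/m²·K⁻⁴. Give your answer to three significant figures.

Invert the energy balance for S: S = 4σT⁴/(1−α).
The emitted flux is σT⁴ = 5943 W/m².
So S = 4×5943/(1−0.56) = 54030 W/m².

54000 W/m²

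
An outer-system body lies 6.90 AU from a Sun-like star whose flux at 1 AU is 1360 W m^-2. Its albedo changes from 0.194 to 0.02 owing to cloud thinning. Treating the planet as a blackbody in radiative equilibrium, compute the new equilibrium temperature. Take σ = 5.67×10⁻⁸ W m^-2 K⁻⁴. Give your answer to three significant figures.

105 K

By the inverse-square law, S = 1360/6.90² = 28.57 W m^-2.
T₂ = [S(1−α₂)/(4σ)]^(1/4) = [28.57·0.98/(4σ)]^(1/4) = 105.4 K.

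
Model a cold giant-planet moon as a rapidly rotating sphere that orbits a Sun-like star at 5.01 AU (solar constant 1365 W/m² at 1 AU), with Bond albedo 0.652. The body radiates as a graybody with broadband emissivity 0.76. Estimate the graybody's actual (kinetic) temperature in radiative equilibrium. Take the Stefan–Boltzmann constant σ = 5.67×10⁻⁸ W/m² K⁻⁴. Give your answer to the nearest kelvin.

102 K

Flux at the orbit: S = 1365/(5.01)² = 54.38 W/m².
Averaging over the sphere, the absorbed flux is S(1−α)/4 = 4.731 W/m².
Equating to εσT⁴ with ε = 0.76: T = (4.731/0.76σ)^(1/4) = 102.4 K.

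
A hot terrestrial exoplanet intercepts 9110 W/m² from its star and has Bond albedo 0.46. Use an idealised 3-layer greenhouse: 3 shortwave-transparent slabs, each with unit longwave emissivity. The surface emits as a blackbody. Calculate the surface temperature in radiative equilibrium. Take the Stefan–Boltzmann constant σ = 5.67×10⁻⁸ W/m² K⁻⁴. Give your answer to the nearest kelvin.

543 K

Top-of-atmosphere balance: σT_e⁴ = S(1−α)/4 = 1230 W/m² → T_e = 383.8 K.
With N = 3 opaque layers, T_s = (N+1)^(1/4)·T_e = 4^(1/4)·383.8 = 542.7 K.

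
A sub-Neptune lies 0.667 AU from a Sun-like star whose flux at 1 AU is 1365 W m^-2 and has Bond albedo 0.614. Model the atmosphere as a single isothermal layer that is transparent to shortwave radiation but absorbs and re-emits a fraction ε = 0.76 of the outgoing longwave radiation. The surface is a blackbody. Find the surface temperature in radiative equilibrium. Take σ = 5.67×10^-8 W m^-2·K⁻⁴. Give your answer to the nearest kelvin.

Flux at the orbit: S = 1365/(0.667)² = 3068 W m^-2.
At the top of the atmosphere, σT_e⁴ = S(1−α)/4 = 296.1 W m^-2, giving T_e = 268.8 K.
Surface balance with a leaky layer gives σT_s⁴ = σT_e⁴·2/(2−ε), so T_s = T_e·[2/(2−0.76)]^(1/4) = 302.9 K.

303 K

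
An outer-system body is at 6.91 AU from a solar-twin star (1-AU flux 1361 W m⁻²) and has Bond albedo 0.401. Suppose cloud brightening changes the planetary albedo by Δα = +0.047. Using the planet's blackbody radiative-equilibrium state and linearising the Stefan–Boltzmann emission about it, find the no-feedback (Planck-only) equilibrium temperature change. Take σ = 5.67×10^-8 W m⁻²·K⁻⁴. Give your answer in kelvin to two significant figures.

-1.8 K

Flux at the orbit: S = 1361/(6.91)² = 28.50 W m⁻².
Unperturbed T_e = [28.50·(1−0.401)/(4σ)]^¼ = 93.15 K.
ΔF = −(S/4)Δα = −(28.50/4)×(+0.047) = -0.3349 W m⁻².
Planck response: λ_P = 4σT_e³ = 4·5.67×10⁻⁸·(93.15)³ = 0.1833 W m⁻²/K.
ΔT₀ = ΔF/λ_P = -0.3349/0.1833 = -1.83 K.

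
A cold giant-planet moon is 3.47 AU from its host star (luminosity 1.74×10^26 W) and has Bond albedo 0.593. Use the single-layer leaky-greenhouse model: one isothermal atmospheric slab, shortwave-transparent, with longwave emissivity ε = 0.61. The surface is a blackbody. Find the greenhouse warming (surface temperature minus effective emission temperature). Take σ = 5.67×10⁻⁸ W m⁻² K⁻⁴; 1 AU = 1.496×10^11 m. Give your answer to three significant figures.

d = 3.47 × 1.496×10^11 m = 5.191×10^11 m.
Spreading L over a sphere of radius d: S = 1.74×10^26/(4π·5.19×10^11²) = 51.38 W m⁻².
Effective emission temperature (TOA balance): σT_e⁴ = S(1−α)/4 = 5.228 W m⁻² → T_e = 97.99 K.
The surface balance (absorbed SW + ε·downward IR = σT_s⁴) with T_a⁴ = T_s⁴/2 reduces to T_s = T_e·[2/(2−ε)]^¼ = 107.3 K.
The atmosphere warms the surface by 9.331 K.

9.33 K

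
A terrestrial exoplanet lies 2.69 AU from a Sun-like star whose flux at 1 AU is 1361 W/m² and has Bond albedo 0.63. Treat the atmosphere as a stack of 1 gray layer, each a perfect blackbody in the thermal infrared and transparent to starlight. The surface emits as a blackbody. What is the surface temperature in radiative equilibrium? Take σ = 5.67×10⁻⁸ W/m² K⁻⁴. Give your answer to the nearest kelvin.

157 K

Flux at the orbit: S = 1361/(2.69)² = 188.1 W/m².
OLR = S(1−α)/4 = 17.40 W/m²; the top layer radiates at T_e = 132.4 K.
Layer-by-layer balance gives σT_s⁴ = (N+1)σT_e⁴, so T_s = 2^¼·132.4 = 157.4 K.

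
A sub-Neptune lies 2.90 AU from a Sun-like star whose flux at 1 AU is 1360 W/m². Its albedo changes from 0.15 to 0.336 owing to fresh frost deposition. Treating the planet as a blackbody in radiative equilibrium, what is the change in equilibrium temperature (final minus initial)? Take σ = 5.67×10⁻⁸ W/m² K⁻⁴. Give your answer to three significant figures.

-9.39 K

Flux at the orbit: S = 1360/(2.90)² = 161.7 W/m².
With α = 0.15, T₁ = 156.9 K.
With α = 0.336, T₂ = 147.5 K.
Change: 147.5 − 156.9 = -9.394 K.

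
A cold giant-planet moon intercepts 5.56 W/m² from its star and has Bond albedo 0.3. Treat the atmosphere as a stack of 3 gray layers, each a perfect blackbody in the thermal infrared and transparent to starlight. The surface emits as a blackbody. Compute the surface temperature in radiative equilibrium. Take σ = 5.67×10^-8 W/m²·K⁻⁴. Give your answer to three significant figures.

91.0 K

Top-of-atmosphere balance: σT_e⁴ = S(1−α)/4 = 0.9730 W/m² → T_e = 64.36 K.
Layer-by-layer balance gives σT_s⁴ = (N+1)σT_e⁴, so T_s = 4^¼·64.36 = 91.02 K.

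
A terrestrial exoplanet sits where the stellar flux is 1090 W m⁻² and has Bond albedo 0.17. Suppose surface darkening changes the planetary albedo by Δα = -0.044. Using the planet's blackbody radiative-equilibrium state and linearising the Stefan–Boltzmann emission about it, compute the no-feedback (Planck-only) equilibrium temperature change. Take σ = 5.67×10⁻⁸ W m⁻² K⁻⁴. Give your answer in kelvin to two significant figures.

Unperturbed T_e = [1090·(1−0.17)/(4σ)]^¼ = 251.3 K.
The change in absorbed flux is Δ[S(1−α)/4] = −SΔα/4 = 11.99 W m⁻².
Linearising σT⁴ gives d(σT⁴)/dT = 4σT_e³ = 3.600 W m⁻² per K.
ΔT₀ = ΔF/λ_P = 11.99/3.600 = 3.33 K.

3.3 K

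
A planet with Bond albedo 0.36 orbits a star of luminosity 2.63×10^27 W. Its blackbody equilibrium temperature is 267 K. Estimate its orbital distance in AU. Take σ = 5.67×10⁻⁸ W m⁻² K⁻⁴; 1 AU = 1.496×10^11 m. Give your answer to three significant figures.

2.28 AU

Required flux: S = 4σT⁴/(1−α) = 1801 W m⁻².
From L = 4πd²S, d = √(2.63×10^27/(4π·1801)) = 3.409×10^11 m = 2.279 AU.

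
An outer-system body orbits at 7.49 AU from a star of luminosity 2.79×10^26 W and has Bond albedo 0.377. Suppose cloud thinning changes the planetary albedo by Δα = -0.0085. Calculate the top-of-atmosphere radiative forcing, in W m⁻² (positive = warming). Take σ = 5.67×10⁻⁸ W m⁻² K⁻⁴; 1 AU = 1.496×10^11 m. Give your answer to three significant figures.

d = 7.49 × 1.496×10^11 m = 1.121×10^12 m.
Flux at the orbit: S = L/(4πd²) = 2.79×10^26/(4π·(1.12×10^12)²) = 17.68 W m⁻².
The change in absorbed flux is Δ[S(1−α)/4] = −SΔα/4 = 0.03758 W m⁻².

0.0376 W m⁻²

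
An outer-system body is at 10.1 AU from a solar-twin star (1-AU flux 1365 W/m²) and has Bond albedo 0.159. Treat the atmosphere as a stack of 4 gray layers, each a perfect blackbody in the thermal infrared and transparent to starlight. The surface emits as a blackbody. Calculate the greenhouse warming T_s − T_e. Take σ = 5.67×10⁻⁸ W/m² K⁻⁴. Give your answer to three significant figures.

Irradiance scales as 1/d², so S = 1365 W/m² × (1/10.1)² = 13.38 W/m².
OLR = S(1−α)/4 = 2.813 W/m²; the top layer radiates at T_e = 83.93 K.
T_s = (N+1)^(1/4)·T_e = 125.5 K.
Warming: T_s − T_e = 41.57 K.

41.6 K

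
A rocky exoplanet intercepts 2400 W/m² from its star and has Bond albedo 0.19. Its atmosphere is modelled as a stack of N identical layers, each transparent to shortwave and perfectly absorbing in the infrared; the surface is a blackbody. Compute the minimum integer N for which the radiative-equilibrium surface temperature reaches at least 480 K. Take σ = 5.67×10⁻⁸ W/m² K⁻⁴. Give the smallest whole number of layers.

Top-of-atmosphere balance: σT_e⁴ = S(1−α)/4 = 486.0 W/m² → T_e = 304.3 K.
T_s = (N+1)^(1/4)·T_e ≥ 480 K requires N+1 ≥ (T_s/T_e)⁴ = (480/304.3)⁴ = 6.193.
The minimum whole number is N = 6.

6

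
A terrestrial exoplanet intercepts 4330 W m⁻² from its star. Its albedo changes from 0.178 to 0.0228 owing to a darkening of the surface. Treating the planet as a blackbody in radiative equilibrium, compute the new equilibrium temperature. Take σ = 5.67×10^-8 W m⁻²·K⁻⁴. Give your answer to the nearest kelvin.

New equilibrium: T₂ = [(1−0.0228)·4330/(4σ)]^(1/4) = 369.6 K.

370 K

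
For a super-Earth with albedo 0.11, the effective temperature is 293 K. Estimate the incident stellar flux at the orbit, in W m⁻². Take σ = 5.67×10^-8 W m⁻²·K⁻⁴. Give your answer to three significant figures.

1880 W m⁻²

Invert the energy balance for S: S = 4σT⁴/(1−α).
The emitted flux is σT⁴ = 417.9 W m⁻².
So S = 4×417.9/(1−0.11) = 1878 W m⁻².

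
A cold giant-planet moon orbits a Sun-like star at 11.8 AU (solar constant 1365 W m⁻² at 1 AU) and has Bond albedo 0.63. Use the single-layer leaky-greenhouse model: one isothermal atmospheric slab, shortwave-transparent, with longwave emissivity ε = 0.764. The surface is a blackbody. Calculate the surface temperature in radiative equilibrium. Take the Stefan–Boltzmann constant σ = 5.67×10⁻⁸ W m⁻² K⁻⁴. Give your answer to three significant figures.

By the inverse-square law, S = 1365/11.8² = 9.803 W m⁻².
The planet radiates to space at T_e = [S(1−α)/(4σ)]^(1/4) = 63.24 K.
For a single slab of emissivity ε, T_s⁴ = 2T_e⁴/(2−ε); thus T_s = 63.24·(1.618)^(1/4) = 71.32 K.

71.3 K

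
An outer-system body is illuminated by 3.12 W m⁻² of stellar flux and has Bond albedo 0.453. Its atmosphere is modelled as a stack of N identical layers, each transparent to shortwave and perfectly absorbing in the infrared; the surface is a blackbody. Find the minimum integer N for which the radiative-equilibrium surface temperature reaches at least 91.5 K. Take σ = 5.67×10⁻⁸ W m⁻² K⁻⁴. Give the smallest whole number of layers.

OLR = S(1−α)/4 = 0.4267 W m⁻²; the top layer radiates at T_e = 52.38 K.
Need (N+1)T_e⁴ ≥ T_s⁴, i.e. N+1 ≥ (91.5/52.38)⁴ = 9.315.
So N ≥ 8.315; the smallest integer is N = 9.

9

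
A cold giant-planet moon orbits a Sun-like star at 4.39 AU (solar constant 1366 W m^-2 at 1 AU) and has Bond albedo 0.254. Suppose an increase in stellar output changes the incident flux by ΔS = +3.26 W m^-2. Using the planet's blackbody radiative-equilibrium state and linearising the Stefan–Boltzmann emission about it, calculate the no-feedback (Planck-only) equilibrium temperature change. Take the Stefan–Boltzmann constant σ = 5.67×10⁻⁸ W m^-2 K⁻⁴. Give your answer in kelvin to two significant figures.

1.4 kelvin

Irradiance scales as 1/d², so S = 1366 W m^-2 × (1/4.39)² = 70.88 W m^-2.
The baseline emission temperature is T_e = 123.6 K.
TOA radiative forcing: ΔF = (1−α)ΔS/4 = 0.746·(+3.26)/4 = 0.6080 W m^-2.
The Planck feedback parameter is 4σT_e³ = 0.4279 W m^-2/K.
So ΔT₀ = 0.6080/0.4279 = 1.42 K.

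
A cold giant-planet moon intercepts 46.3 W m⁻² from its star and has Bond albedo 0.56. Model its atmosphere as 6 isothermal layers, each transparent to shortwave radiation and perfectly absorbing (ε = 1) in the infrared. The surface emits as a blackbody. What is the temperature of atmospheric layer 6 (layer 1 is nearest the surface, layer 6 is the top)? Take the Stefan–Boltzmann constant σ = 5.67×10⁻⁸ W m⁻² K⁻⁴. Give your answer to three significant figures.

97.4 kelvin

The effective emission temperature is T_e = [S(1−α)/(4σ)]^¼ = 97.35 K.
In the N-layer model, layer k (counted from the surface) has T_k = (N+1−k)^(1/4)·T_e.
T_6 = (1)^(1/4)·97.35 = 97.35 K.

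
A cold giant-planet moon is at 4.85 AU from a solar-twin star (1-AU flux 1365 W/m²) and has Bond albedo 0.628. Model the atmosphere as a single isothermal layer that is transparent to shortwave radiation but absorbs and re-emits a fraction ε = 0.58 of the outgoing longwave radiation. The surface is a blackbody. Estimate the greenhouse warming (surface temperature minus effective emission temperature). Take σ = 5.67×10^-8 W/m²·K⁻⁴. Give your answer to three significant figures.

By the inverse-square law, S = 1365/4.85² = 58.03 W/m².
The planet radiates to space at T_e = [S(1−α)/(4σ)]^(1/4) = 98.77 K.
The surface balance (absorbed SW + ε·downward IR = σT_s⁴) with T_a⁴ = T_s⁴/2 reduces to T_s = T_e·[2/(2−ε)]^¼ = 107.6 K.
Greenhouse warming: T_s − T_e = 8.830 K.

8.83 kelvin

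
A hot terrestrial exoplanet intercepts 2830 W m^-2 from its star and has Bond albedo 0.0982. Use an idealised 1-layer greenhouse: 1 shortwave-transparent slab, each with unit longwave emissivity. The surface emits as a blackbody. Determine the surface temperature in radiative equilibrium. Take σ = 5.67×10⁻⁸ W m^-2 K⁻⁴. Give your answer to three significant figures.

387 K

The effective emission temperature is T_e = [S(1−α)/(4σ)]^¼ = 325.7 K.
With N = 1 opaque layers, T_s = (N+1)^(1/4)·T_e = 2^(1/4)·325.7 = 387.3 K.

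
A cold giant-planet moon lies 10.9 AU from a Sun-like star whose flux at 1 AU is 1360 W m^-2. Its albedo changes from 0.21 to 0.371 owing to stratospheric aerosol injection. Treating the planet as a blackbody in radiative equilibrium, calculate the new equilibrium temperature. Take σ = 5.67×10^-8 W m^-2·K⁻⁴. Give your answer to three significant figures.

Irradiance scales as 1/d², so S = 1360 W m^-2 × (1/10.9)² = 11.45 W m^-2.
With the new albedo, S(1−α₂)/4 = 1.800 W m^-2, so T₂ = 75.06 K.

75.1 kelvin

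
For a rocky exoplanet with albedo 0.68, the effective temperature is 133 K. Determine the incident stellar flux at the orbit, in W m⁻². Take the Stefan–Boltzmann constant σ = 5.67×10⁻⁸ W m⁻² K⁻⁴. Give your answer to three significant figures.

Invert the energy balance for S: S = 4σT⁴/(1−α).
The emitted flux is σT⁴ = 17.74 W m⁻².
So S = 4×17.74/(1−0.68) = 221.8 W m⁻².

222 W m⁻²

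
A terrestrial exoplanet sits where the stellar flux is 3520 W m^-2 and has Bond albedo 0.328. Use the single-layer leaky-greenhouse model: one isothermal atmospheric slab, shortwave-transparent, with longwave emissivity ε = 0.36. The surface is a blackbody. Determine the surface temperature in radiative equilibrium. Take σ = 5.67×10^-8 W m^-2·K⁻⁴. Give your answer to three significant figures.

336 K

The planet radiates to space at T_e = [S(1−α)/(4σ)]^(1/4) = 319.6 K.
The surface balance (absorbed SW + ε·downward IR = σT_s⁴) with T_a⁴ = T_s⁴/2 reduces to T_s = T_e·[2/(2−ε)]^¼ = 335.8 K.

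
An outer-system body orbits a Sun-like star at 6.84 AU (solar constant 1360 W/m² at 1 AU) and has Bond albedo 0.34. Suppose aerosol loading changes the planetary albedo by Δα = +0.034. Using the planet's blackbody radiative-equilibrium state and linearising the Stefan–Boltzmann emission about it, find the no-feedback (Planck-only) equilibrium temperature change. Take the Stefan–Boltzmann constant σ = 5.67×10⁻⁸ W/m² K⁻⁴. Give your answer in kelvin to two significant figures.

Irradiance scales as 1/d², so S = 1360 W/m² × (1/6.84)² = 29.07 W/m².
Reference equilibrium: T_e = [S(1−α)/(4σ)]^(1/4) = 95.90 K.
The change in absorbed flux is Δ[S(1−α)/4] = −SΔα/4 = -0.2471 W/m².
Planck response: λ_P = 4σT_e³ = 4·5.67×10⁻⁸·(95.90)³ = 0.2001 W/m²/K.
So ΔT₀ = -0.2471/0.2001 = -1.24 K.

-1.2 K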